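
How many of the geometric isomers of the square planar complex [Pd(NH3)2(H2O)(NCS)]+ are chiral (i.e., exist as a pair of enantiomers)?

A square has two trans pairs of vertices; adjacent vertices are cis.
Working through the distinct placements yields 2 geometric isomers: NH3 cis; NH3 trans.
Each arrangement has an internal mirror plane or centre of symmetry, so none is chiral.

0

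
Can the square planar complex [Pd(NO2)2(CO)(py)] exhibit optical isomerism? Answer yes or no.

no

A square has two trans pairs of vertices; adjacent vertices are cis.
There are 2 geometric isomers: NO2 cis; NO2 trans.
Each arrangement has an internal mirror plane or centre of symmetry, so none is chiral.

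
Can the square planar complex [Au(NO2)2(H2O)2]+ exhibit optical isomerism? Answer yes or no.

no

Working through the distinct placements yields 2 geometric isomers: NO2 cis; NO2 trans.
Each arrangement has an internal mirror plane or centre of symmetry, so none is chiral.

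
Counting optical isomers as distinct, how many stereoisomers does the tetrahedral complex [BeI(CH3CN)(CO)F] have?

In a tetrahedral complex all four positions are equivalent and every pair of ligands is adjacent — there is no cis/trans distinction.
Only one geometric arrangement is possible; it has no improper symmetry element, so it exists as a pair of enantiomers (2 stereoisomers).

2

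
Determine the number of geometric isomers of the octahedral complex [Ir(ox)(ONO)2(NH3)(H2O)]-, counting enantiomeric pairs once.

4

The six octahedral sites form three mutually perpendicular trans pairs.
Each ox is bidentate and must span two cis positions.
The distinct arrangements are (4 in all): ONO cis (3 arrangements, 2 chiral); ONO trans.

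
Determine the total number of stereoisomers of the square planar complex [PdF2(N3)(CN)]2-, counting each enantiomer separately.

In a square planar complex each vertex has one trans partner and two cis neighbours.
There are 2 geometric isomers: F cis; F trans.
Each arrangement has an internal mirror plane or centre of symmetry, so none is chiral.

2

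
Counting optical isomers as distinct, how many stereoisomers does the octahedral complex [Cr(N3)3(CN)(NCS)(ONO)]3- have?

5

Working through the distinct placements yields 4 geometric isomers: N3 mer (3 arrangements); N3 fac (chiral).
One of these lacks any improper symmetry element and so occurs as an enantiomeric pair, giving 4 + 1 = 5 stereoisomers in total.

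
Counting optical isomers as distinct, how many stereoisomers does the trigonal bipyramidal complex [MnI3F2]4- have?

Systematic placement gives 3 geometric isomers: F both axial; F one axial, one equatorial; F both equatorial.
Each arrangement has an internal mirror plane or centre of symmetry, so none is chiral.

3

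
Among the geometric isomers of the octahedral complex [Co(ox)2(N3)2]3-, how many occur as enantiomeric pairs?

1

An octahedron has six vertices in three trans pairs; every non-trans pair is cis.
Each ox is bidentate and must span two cis positions.
The distinct arrangements are (2 in all): N3 trans; N3 cis (chiral).
One of these lacks any improper symmetry element and so occurs as an enantiomeric pair, giving 2 + 1 = 3 stereoisomers in total.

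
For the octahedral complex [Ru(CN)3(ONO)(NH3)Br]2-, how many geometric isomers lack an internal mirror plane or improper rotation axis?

1

An octahedron has six vertices in three trans pairs; every non-trans pair is cis.
Working through the distinct placements yields 4 geometric isomers: CN mer (3 arrangements); CN fac (chiral).
One of these lacks any improper symmetry element and so occurs as an enantiomeric pair, giving 4 + 1 = 5 stereoisomers in total.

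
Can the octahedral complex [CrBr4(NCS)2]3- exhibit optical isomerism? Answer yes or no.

no

An octahedron has six vertices in three trans pairs; every non-trans pair is cis.
Systematic placement gives 2 geometric isomers: NCS trans; NCS cis.
Each arrangement has an internal mirror plane or centre of symmetry, so none is chiral.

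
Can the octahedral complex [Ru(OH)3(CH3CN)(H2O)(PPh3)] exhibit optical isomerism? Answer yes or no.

yes

An octahedron has six vertices in three trans pairs; every non-trans pair is cis.
The distinct arrangements are (4 in all): OH mer (3 arrangements); OH fac (chiral).
One of these lacks any improper symmetry element and so occurs as an enantiomeric pair, giving 4 + 1 = 5 stereoisomers in total.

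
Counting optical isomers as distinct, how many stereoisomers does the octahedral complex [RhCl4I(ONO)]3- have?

In an octahedral complex each vertex has one trans partner and four cis neighbours.
There are 2 geometric isomers: I and ONO mutually trans; I and ONO mutually cis.
Each arrangement has an internal mirror plane or centre of symmetry, so none is chiral.

2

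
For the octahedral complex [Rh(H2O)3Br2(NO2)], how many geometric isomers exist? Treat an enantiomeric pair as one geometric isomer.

3

The six octahedral sites form three mutually perpendicular trans pairs.
Working through the distinct placements yields 3 geometric isomers: H2O mer, Br trans; H2O fac, Br cis; H2O mer, Br cis.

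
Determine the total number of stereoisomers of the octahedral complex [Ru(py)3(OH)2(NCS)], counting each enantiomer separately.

3

The six octahedral sites form three mutually perpendicular trans pairs.
Systematic placement gives 3 geometric isomers: py mer, OH cis; py mer, OH trans; py fac, OH cis.
Each arrangement has an internal mirror plane or centre of symmetry, so none is chiral.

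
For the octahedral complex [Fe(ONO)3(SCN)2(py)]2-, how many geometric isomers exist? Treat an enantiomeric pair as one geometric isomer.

3

An octahedron has six vertices in three trans pairs; every non-trans pair is cis.
The distinct arrangements are (3 in all): ONO mer, SCN cis; ONO mer, SCN trans; ONO fac, SCN cis.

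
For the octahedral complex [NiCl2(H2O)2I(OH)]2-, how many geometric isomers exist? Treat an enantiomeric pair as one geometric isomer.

In an octahedral complex each vertex has one trans partner and four cis neighbours.
Working through the distinct placements yields 6 geometric isomers: Cl trans, H2O trans; Cl trans, H2O cis; Cl cis, H2O cis (3 arrangements, 2 chiral); Cl cis, H2O trans.

6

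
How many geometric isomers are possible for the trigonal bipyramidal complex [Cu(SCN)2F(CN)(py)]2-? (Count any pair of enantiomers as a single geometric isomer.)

In a trigonal bipyramid the two axial positions differ from the three equatorial ones.
Placing the ligands in turn and identifying arrangements related by rotation or reflection leaves 7 distinct geometric isomers.

7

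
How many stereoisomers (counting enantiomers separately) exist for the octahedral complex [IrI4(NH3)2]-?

2

Working through the distinct placements yields 2 geometric isomers: NH3 trans; NH3 cis.
Each arrangement has an internal mirror plane or centre of symmetry, so none is chiral.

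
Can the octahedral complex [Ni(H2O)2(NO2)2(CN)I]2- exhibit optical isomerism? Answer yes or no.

yes

In an octahedral complex each vertex has one trans partner and four cis neighbours.
There are 6 geometric isomers: H2O cis, NO2 trans; H2O cis, NO2 cis (3 arrangements, 2 chiral); H2O trans, NO2 trans; H2O trans, NO2 cis.
Of these, 2 lack any improper symmetry element and so occur as enantiomeric pairs, giving 6 + 2 = 8 stereoisomers in total.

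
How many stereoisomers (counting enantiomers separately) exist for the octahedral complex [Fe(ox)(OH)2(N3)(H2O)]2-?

Each ox is bidentate and must span two cis positions.
There are 4 geometric isomers: OH cis (3 arrangements, 2 chiral); OH trans.
Of these, 2 lack any improper symmetry element and so occur as enantiomeric pairs, giving 4 + 2 = 6 stereoisomers in total.

6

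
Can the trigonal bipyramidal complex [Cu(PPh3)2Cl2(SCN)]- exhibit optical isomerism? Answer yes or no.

yes

In a trigonal bipyramid the two axial positions differ from the three equatorial ones.
Placing the ligands in turn and identifying arrangements related by rotation or reflection leaves 5 distinct geometric isomers.
One of these lacks any improper symmetry element and so occurs as an enantiomeric pair, giving 5 + 1 = 6 stereoisomers in total.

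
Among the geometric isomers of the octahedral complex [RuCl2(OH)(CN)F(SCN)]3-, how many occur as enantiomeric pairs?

6

An octahedron has six vertices in three trans pairs; every non-trans pair is cis.
Systematic enumeration (placing each ligand type in turn and discarding arrangements equivalent by rotation or reflection) gives 9 geometric isomers.
Of these, 6 lack any improper symmetry element and so occur as enantiomeric pairs, giving 9 + 6 = 15 stereoisomers in total.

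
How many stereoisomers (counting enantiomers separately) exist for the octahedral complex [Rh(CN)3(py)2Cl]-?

3

An octahedron has six vertices in three trans pairs; every non-trans pair is cis.
There are 3 geometric isomers: CN mer, py trans; CN mer, py cis; CN fac, py cis.
Each arrangement has an internal mirror plane or centre of symmetry, so none is chiral.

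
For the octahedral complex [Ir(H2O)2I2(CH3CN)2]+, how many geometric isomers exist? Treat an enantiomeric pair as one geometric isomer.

5

An octahedron has six vertices in three trans pairs; every non-trans pair is cis.
Working through the distinct placements yields 5 geometric isomers: H2O trans, I trans, CH3CN trans; H2O cis, I cis, CH3CN trans; H2O cis, I trans, CH3CN cis; H2O cis, I cis, CH3CN cis (chiral); H2O trans, I cis, CH3CN cis.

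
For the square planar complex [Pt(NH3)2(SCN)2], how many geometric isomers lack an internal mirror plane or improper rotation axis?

Systematic placement gives 2 geometric isomers: NH3 cis; NH3 trans.
Each arrangement has an internal mirror plane or centre of symmetry, so none is chiral.

0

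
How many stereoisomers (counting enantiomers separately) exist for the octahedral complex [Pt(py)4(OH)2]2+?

2

An octahedron has six vertices in three trans pairs; every non-trans pair is cis.
Systematic placement gives 2 geometric isomers: OH trans; OH cis.
Each arrangement has an internal mirror plane or centre of symmetry, so none is chiral.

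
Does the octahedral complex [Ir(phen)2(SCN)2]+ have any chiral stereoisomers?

An octahedron has six vertices in three trans pairs; every non-trans pair is cis.
Each phen is bidentate and must span two cis positions.
Working through the distinct placements yields 2 geometric isomers: SCN trans; SCN cis (chiral).
One of these lacks any improper symmetry element and so occurs as an enantiomeric pair, giving 2 + 1 = 3 stereoisomers in total.

yes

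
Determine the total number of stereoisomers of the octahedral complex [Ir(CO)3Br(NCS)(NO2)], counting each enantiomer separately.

In an octahedral complex each vertex has one trans partner and four cis neighbours.
Systematic placement gives 4 geometric isomers: CO mer (3 arrangements); CO fac (chiral).
One of these lacks any improper symmetry element and so occurs as an enantiomeric pair, giving 4 + 1 = 5 stereoisomers in total.

5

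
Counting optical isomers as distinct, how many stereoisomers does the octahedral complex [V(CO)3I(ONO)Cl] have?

5

There are 4 geometric isomers: CO mer (3 arrangements); CO fac (chiral).
One of these lacks any improper symmetry element and so occurs as an enantiomeric pair, giving 4 + 1 = 5 stereoisomers in total.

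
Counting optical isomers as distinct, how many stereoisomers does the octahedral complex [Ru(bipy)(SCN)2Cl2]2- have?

4

An octahedron has six vertices in three trans pairs; every non-trans pair is cis.
Each bipy is bidentate and must span two cis positions.
Working through the distinct placements yields 3 geometric isomers: SCN cis, Cl trans; SCN cis, Cl cis (chiral); SCN trans, Cl cis.
One of these lacks any improper symmetry element and so occurs as an enantiomeric pair, giving 3 + 1 = 4 stereoisomers in total.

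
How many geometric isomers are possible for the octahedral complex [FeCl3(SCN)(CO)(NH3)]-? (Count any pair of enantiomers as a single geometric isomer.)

4

The six octahedral sites form three mutually perpendicular trans pairs.
Systematic placement gives 4 geometric isomers: Cl mer (3 arrangements); Cl fac (chiral).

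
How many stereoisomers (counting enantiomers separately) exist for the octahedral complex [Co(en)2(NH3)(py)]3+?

Each en is bidentate and must span two cis positions.
The distinct arrangements are (2 in all): NH3 and py mutually cis (chiral); NH3 and py mutually trans.
One of these lacks any improper symmetry element and so occurs as an enantiomeric pair, giving 2 + 1 = 3 stereoisomers in total.

3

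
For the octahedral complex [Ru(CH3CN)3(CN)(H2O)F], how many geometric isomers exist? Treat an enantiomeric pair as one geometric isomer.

The six octahedral sites form three mutually perpendicular trans pairs.
Working through the distinct placements yields 4 geometric isomers: CH3CN mer (3 arrangements); CH3CN fac (chiral).

4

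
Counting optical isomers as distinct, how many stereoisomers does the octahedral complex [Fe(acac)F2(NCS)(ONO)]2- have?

6

Each acac is bidentate and must span two cis positions.
There are 4 geometric isomers: F trans; F cis (3 arrangements, 2 chiral).
Of these, 2 lack any improper symmetry element and so occur as enantiomeric pairs, giving 4 + 2 = 6 stereoisomers in total.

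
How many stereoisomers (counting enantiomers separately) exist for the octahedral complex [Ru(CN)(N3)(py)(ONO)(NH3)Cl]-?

30

An octahedron has six vertices in three trans pairs; every non-trans pair is cis.
Exhaustive case analysis gives 15 geometric isomers.
Of these, 15 lack any improper symmetry element and so occur as enantiomeric pairs, giving 15 + 15 = 30 stereoisomers in total.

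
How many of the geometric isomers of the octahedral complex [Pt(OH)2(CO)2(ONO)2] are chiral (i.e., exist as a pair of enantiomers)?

The six octahedral sites form three mutually perpendicular trans pairs.
The distinct arrangements are (5 in all): OH trans, CO trans, ONO trans; OH cis, CO trans, ONO cis; OH cis, CO cis, ONO trans; OH cis, CO cis, ONO cis (chiral); OH trans, CO cis, ONO cis.
One of these lacks any improper symmetry element and so occurs as an enantiomeric pair, giving 5 + 1 = 6 stereoisomers in total.

1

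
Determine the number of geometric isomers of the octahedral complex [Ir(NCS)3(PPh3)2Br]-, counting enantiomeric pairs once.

There are 3 geometric isomers: NCS mer, PPh3 trans; NCS fac, PPh3 cis; NCS mer, PPh3 cis.

3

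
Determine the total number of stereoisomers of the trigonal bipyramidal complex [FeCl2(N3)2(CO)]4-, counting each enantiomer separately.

Systematic enumeration (placing each ligand type in turn and discarding arrangements equivalent by rotation or reflection) gives 5 geometric isomers.
One of these lacks any improper symmetry element and so occurs as an enantiomeric pair, giving 5 + 1 = 6 stereoisomers in total.

6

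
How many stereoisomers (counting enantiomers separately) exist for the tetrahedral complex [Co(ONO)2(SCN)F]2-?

1

Only one geometric arrangement is possible.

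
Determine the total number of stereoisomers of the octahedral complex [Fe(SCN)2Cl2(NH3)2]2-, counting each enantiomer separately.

The six octahedral sites form three mutually perpendicular trans pairs.
Systematic placement gives 5 geometric isomers: SCN trans, Cl trans, NH3 trans; SCN cis, Cl trans, NH3 cis; SCN trans, Cl cis, NH3 cis; SCN cis, Cl cis, NH3 cis (chiral); SCN cis, Cl cis, NH3 trans.
One of these lacks any improper symmetry element and so occurs as an enantiomeric pair, giving 5 + 1 = 6 stereoisomers in total.

6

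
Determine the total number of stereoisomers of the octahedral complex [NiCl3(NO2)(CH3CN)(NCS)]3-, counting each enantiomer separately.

5

The six octahedral sites form three mutually perpendicular trans pairs.
There are 4 geometric isomers: Cl mer (3 arrangements); Cl fac (chiral).
One of these lacks any improper symmetry element and so occurs as an enantiomeric pair, giving 4 + 1 = 5 stereoisomers in total.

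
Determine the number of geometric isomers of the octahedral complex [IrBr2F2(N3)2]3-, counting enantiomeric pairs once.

The six octahedral sites form three mutually perpendicular trans pairs.
Systematic placement gives 5 geometric isomers: Br trans, F trans, N3 trans; Br trans, F cis, N3 cis; Br cis, F cis, N3 trans; Br cis, F cis, N3 cis (chiral); Br cis, F trans, N3 cis.

5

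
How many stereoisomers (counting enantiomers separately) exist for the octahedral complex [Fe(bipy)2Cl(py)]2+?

3

In an octahedral complex each vertex has one trans partner and four cis neighbours.
Each bipy is bidentate and must span two cis positions.
Systematic placement gives 2 geometric isomers: Cl and py mutually cis (chiral); Cl and py mutually trans.
One of these lacks any improper symmetry element and so occurs as an enantiomeric pair, giving 2 + 1 = 3 stereoisomers in total.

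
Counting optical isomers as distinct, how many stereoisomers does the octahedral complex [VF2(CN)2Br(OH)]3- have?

The six octahedral sites form three mutually perpendicular trans pairs.
Systematic placement gives 6 geometric isomers: F cis, CN cis (3 arrangements, 2 chiral); F trans, CN cis; F cis, CN trans; F trans, CN trans.
Of these, 2 lack any improper symmetry element and so occur as enantiomeric pairs, giving 6 + 2 = 8 stereoisomers in total.

8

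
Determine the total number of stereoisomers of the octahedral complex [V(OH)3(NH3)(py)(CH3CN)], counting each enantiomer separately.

5

Working through the distinct placements yields 4 geometric isomers: OH mer (3 arrangements); OH fac (chiral).
One of these lacks any improper symmetry element and so occurs as an enantiomeric pair, giving 4 + 1 = 5 stereoisomers in total.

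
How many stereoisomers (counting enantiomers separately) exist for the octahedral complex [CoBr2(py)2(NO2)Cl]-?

8

An octahedron has six vertices in three trans pairs; every non-trans pair is cis.
Systematic placement gives 6 geometric isomers: Br trans, py trans; Br trans, py cis; Br cis, py trans; Br cis, py cis (3 arrangements, 2 chiral).
Of these, 2 lack any improper symmetry element and so occur as enantiomeric pairs, giving 6 + 2 = 8 stereoisomers in total.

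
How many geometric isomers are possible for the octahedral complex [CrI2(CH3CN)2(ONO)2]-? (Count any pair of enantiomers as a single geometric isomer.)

5

The six octahedral sites form three mutually perpendicular trans pairs.
Working through the distinct placements yields 5 geometric isomers: I trans, CH3CN trans, ONO trans; I cis, CH3CN trans, ONO cis; I cis, CH3CN cis, ONO trans; I cis, CH3CN cis, ONO cis (chiral); I trans, CH3CN cis, ONO cis.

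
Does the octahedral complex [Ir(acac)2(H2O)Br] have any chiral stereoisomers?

Each acac is bidentate and must span two cis positions.
Systematic placement gives 2 geometric isomers: H2O and Br mutually trans; H2O and Br mutually cis (chiral).
One of these lacks any improper symmetry element and so occurs as an enantiomeric pair, giving 2 + 1 = 3 stereoisomers in total.

yes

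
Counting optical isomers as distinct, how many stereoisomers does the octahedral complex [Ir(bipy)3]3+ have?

The six octahedral sites form three mutually perpendicular trans pairs.
Each bipy is bidentate and must span two cis positions.
Only one geometric arrangement is possible; it has no improper symmetry element, so it exists as a pair of enantiomers (2 stereoisomers).

2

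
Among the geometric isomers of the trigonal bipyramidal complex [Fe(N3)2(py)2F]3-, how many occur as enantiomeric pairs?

1

A trigonal bipyramid has two axial and three equatorial sites, which are chemically inequivalent.
Systematic enumeration (placing each ligand type in turn and discarding arrangements equivalent by rotation or reflection) gives 5 geometric isomers.
One of these lacks any improper symmetry element and so occurs as an enantiomeric pair, giving 5 + 1 = 6 stereoisomers in total.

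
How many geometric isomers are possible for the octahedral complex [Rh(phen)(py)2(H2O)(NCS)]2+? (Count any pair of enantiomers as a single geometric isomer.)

Each phen is bidentate and must span two cis positions.
Systematic placement gives 4 geometric isomers: py cis (3 arrangements, 2 chiral); py trans.

4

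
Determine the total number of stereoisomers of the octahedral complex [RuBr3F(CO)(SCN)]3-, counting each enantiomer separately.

5

Systematic placement gives 4 geometric isomers: Br mer (3 arrangements); Br fac (chiral).
One of these lacks any improper symmetry element and so occurs as an enantiomeric pair, giving 4 + 1 = 5 stereoisomers in total.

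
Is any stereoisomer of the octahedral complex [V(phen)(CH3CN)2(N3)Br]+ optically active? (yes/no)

The six octahedral sites form three mutually perpendicular trans pairs.
Each phen is bidentate and must span two cis positions.
Working through the distinct placements yields 4 geometric isomers: CH3CN cis (3 arrangements, 2 chiral); CH3CN trans.
Of these, 2 lack any improper symmetry element and so occur as enantiomeric pairs, giving 4 + 2 = 6 stereoisomers in total.

yes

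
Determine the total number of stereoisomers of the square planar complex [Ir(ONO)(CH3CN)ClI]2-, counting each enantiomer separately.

3

A square has two trans pairs of vertices; adjacent vertices are cis.
Systematic placement gives 3 geometric isomers: (CH3CN/I trans, Cl/ONO trans); (CH3CN/ONO trans, Cl/I trans); (CH3CN/Cl trans, I/ONO trans).
Each arrangement has an internal mirror plane or centre of symmetry, so none is chiral.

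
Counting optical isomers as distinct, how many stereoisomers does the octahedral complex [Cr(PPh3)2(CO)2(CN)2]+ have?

The six octahedral sites form three mutually perpendicular trans pairs.
There are 5 geometric isomers: PPh3 trans, CO trans, CN trans; PPh3 cis, CO cis, CN trans; PPh3 trans, CO cis, CN cis; PPh3 cis, CO cis, CN cis (chiral); PPh3 cis, CO trans, CN cis.
One of these lacks any improper symmetry element and so occurs as an enantiomeric pair, giving 5 + 1 = 6 stereoisomers in total.

6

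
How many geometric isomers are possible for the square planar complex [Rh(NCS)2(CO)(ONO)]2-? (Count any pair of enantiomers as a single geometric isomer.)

2

A square has two trans pairs of vertices; adjacent vertices are cis.
Working through the distinct placements yields 2 geometric isomers: NCS cis; NCS trans.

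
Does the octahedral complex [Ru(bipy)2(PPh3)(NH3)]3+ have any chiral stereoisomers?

The six octahedral sites form three mutually perpendicular trans pairs.
Each bipy is bidentate and must span two cis positions.
The distinct arrangements are (2 in all): PPh3 and NH3 mutually trans; PPh3 and NH3 mutually cis (chiral).
One of these lacks any improper symmetry element and so occurs as an enantiomeric pair, giving 2 + 1 = 3 stereoisomers in total.

yes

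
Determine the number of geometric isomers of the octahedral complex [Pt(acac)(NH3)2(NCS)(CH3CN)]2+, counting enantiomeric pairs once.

4

The six octahedral sites form three mutually perpendicular trans pairs.
Each acac is bidentate and must span two cis positions.
Systematic placement gives 4 geometric isomers: NH3 cis (3 arrangements, 2 chiral); NH3 trans.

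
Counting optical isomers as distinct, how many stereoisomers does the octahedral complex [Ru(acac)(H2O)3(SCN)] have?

An octahedron has six vertices in three trans pairs; every non-trans pair is cis.
Each acac is bidentate and must span two cis positions.
Working through the distinct placements yields 2 geometric isomers: H2O mer; H2O fac.
Each arrangement has an internal mirror plane or centre of symmetry, so none is chiral.

2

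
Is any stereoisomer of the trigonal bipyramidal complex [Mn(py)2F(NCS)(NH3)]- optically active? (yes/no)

yes

Systematic enumeration (placing each ligand type in turn and discarding arrangements equivalent by rotation or reflection) gives 7 geometric isomers.
Of these, 3 lack any improper symmetry element and so occur as enantiomeric pairs, giving 7 + 3 = 10 stereoisomers in total.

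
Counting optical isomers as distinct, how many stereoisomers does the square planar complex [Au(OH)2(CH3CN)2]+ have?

A square has two trans pairs of vertices; adjacent vertices are cis.
Working through the distinct placements yields 2 geometric isomers: OH cis; OH trans.
Each arrangement has an internal mirror plane or centre of symmetry, so none is chiral.

2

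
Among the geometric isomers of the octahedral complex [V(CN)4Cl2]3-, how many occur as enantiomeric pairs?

0

Working through the distinct placements yields 2 geometric isomers: Cl trans; Cl cis.
Each arrangement has an internal mirror plane or centre of symmetry, so none is chiral.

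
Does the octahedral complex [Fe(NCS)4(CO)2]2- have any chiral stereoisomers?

The six octahedral sites form three mutually perpendicular trans pairs.
There are 2 geometric isomers: CO trans; CO cis.
Each arrangement has an internal mirror plane or centre of symmetry, so none is chiral.

no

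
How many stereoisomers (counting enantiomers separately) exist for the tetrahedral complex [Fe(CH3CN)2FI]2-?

1

In a tetrahedral complex all four positions are equivalent and every pair of ligands is adjacent — there is no cis/trans distinction.
Only one geometric arrangement is possible.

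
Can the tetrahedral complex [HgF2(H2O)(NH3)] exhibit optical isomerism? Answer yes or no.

no

All four vertices of a tetrahedron are equivalent and mutually adjacent, so cis/trans isomerism cannot arise.
Only one geometric arrangement is possible.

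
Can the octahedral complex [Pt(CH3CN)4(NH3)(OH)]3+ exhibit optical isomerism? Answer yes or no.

The six octahedral sites form three mutually perpendicular trans pairs.
Systematic placement gives 2 geometric isomers: NH3 and OH mutually trans; NH3 and OH mutually cis.
Each arrangement has an internal mirror plane or centre of symmetry, so none is chiral.

no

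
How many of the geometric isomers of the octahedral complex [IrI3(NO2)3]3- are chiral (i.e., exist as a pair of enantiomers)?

0

The six octahedral sites form three mutually perpendicular trans pairs.
Working through the distinct placements yields 2 geometric isomers: I mer; I fac.
Each arrangement has an internal mirror plane or centre of symmetry, so none is chiral.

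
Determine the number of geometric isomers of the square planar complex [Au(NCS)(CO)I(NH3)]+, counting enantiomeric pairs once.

A square has two trans pairs of vertices; adjacent vertices are cis.
The distinct arrangements are (3 in all): (CO/NCS trans, I/NH3 trans); (CO/NH3 trans, I/NCS trans); (CO/I trans, NCS/NH3 trans).

3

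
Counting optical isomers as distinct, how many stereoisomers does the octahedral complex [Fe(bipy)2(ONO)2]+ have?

The six octahedral sites form three mutually perpendicular trans pairs.
Each bipy is bidentate and must span two cis positions.
There are 2 geometric isomers: ONO trans; ONO cis (chiral).
One of these lacks any improper symmetry element and so occurs as an enantiomeric pair, giving 2 + 1 = 3 stereoisomers in total.

3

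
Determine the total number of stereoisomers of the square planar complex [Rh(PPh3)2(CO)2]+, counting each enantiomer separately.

In a square planar complex each vertex has one trans partner and two cis neighbours.
Working through the distinct placements yields 2 geometric isomers: PPh3 cis; PPh3 trans.
Each arrangement has an internal mirror plane or centre of symmetry, so none is chiral.

2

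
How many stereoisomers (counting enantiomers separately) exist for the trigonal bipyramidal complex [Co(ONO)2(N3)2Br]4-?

A trigonal bipyramid has two axial and three equatorial sites, which are chemically inequivalent.
Systematic enumeration (placing each ligand type in turn and discarding arrangements equivalent by rotation or reflection) gives 5 geometric isomers.
One of these lacks any improper symmetry element and so occurs as an enantiomeric pair, giving 5 + 1 = 6 stereoisomers in total.

6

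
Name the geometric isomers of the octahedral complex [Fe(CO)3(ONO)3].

fac and mer

Working through the distinct placements yields 2 geometric isomers: CO mer; CO fac.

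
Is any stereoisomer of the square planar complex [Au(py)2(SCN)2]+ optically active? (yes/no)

no

In a square planar complex each vertex has one trans partner and two cis neighbours.
The distinct arrangements are (2 in all): py cis; py trans.
Each arrangement has an internal mirror plane or centre of symmetry, so none is chiral.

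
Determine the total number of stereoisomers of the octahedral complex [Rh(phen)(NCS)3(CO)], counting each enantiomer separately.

2

The six octahedral sites form three mutually perpendicular trans pairs.
Each phen is bidentate and must span two cis positions.
There are 2 geometric isomers: NCS fac; NCS mer.
Each arrangement has an internal mirror plane or centre of symmetry, so none is chiral.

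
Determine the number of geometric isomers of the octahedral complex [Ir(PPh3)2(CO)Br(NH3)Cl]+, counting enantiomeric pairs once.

In an octahedral complex each vertex has one trans partner and four cis neighbours.
Placing the ligands in turn and identifying arrangements related by rotation or reflection leaves 9 distinct geometric isomers.

9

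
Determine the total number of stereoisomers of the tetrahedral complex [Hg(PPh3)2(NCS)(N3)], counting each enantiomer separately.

All four vertices of a tetrahedron are equivalent and mutually adjacent, so cis/trans isomerism cannot arise.
Only one geometric arrangement is possible.

1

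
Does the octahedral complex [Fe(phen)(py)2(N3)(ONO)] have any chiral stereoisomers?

yes

The six octahedral sites form three mutually perpendicular trans pairs.
Each phen is bidentate and must span two cis positions.
Working through the distinct placements yields 4 geometric isomers: py cis (3 arrangements, 2 chiral); py trans.
Of these, 2 lack any improper symmetry element and so occur as enantiomeric pairs, giving 4 + 2 = 6 stereoisomers in total.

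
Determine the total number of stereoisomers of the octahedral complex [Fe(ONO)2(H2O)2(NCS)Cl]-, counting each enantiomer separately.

8

An octahedron has six vertices in three trans pairs; every non-trans pair is cis.
There are 6 geometric isomers: ONO trans, H2O cis; ONO cis, H2O cis (3 arrangements, 2 chiral); ONO trans, H2O trans; ONO cis, H2O trans.
Of these, 2 lack any improper symmetry element and so occur as enantiomeric pairs, giving 6 + 2 = 8 stereoisomers in total.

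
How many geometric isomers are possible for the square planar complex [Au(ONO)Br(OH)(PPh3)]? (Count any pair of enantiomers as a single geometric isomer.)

3

A square has two trans pairs of vertices; adjacent vertices are cis.
Working through the distinct placements yields 3 geometric isomers: (Br/ONO trans, OH/PPh3 trans); (Br/PPh3 trans, OH/ONO trans); (Br/OH trans, ONO/PPh3 trans).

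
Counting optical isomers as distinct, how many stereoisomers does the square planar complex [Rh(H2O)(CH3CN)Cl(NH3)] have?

3

In a square planar complex each vertex has one trans partner and two cis neighbours.
There are 3 geometric isomers: (CH3CN/H2O trans, Cl/NH3 trans); (CH3CN/NH3 trans, Cl/H2O trans); (CH3CN/Cl trans, H2O/NH3 trans).
Each arrangement has an internal mirror plane or centre of symmetry, so none is chiral.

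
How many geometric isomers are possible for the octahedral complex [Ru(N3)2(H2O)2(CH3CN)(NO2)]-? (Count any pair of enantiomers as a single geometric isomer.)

6

Systematic placement gives 6 geometric isomers: N3 cis, H2O cis (3 arrangements, 2 chiral); N3 trans, H2O cis; N3 cis, H2O trans; N3 trans, H2O trans.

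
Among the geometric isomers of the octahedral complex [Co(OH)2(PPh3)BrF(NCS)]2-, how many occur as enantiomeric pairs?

6

Systematic enumeration (placing each ligand type in turn and discarding arrangements equivalent by rotation or reflection) gives 9 geometric isomers.
Of these, 6 lack any improper symmetry element and so occur as enantiomeric pairs, giving 9 + 6 = 15 stereoisomers in total.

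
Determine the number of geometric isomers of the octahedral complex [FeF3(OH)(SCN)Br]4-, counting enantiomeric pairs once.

An octahedron has six vertices in three trans pairs; every non-trans pair is cis.
There are 4 geometric isomers: F mer (3 arrangements); F fac (chiral).

4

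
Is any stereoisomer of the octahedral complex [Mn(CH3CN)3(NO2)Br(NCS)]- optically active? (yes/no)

yes

In an octahedral complex each vertex has one trans partner and four cis neighbours.
Systematic placement gives 4 geometric isomers: CH3CN mer (3 arrangements); CH3CN fac (chiral).
One of these lacks any improper symmetry element and so occurs as an enantiomeric pair, giving 4 + 1 = 5 stereoisomers in total.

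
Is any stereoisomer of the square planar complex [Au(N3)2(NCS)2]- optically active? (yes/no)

A square has two trans pairs of vertices; adjacent vertices are cis.
There are 2 geometric isomers: N3 cis; N3 trans.
Each arrangement has an internal mirror plane or centre of symmetry, so none is chiral.

no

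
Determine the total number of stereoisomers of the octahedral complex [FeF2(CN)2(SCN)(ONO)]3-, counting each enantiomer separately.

8

An octahedron has six vertices in three trans pairs; every non-trans pair is cis.
There are 6 geometric isomers: F trans, CN trans; F cis, CN trans; F cis, CN cis (3 arrangements, 2 chiral); F trans, CN cis.
Of these, 2 lack any improper symmetry element and so occur as enantiomeric pairs, giving 6 + 2 = 8 stereoisomers in total.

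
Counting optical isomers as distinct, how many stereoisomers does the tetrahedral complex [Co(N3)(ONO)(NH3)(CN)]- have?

In a tetrahedral complex all four positions are equivalent and every pair of ligands is adjacent — there is no cis/trans distinction.
Only one geometric arrangement is possible; it has no improper symmetry element, so it exists as a pair of enantiomers (2 stereoisomers).

2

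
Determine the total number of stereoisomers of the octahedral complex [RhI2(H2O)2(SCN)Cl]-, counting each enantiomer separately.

8

There are 6 geometric isomers: I cis, H2O cis (3 arrangements, 2 chiral); I trans, H2O cis; I cis, H2O trans; I trans, H2O trans.
Of these, 2 lack any improper symmetry element and so occur as enantiomeric pairs, giving 6 + 2 = 8 stereoisomers in total.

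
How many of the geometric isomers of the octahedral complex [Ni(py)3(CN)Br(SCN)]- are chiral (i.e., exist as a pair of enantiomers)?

In an octahedral complex each vertex has one trans partner and four cis neighbours.
The distinct arrangements are (4 in all): py mer (3 arrangements); py fac (chiral).
One of these lacks any improper symmetry element and so occurs as an enantiomeric pair, giving 4 + 1 = 5 stereoisomers in total.

1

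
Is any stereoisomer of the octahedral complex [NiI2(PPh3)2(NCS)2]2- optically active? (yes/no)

There are 5 geometric isomers: I trans, PPh3 trans, NCS trans; I trans, PPh3 cis, NCS cis; I cis, PPh3 trans, NCS cis; I cis, PPh3 cis, NCS cis (chiral); I cis, PPh3 cis, NCS trans.
One of these lacks any improper symmetry element and so occurs as an enantiomeric pair, giving 5 + 1 = 6 stereoisomers in total.

yes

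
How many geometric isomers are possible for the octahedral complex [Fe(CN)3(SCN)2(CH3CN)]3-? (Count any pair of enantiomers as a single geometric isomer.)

3

An octahedron has six vertices in three trans pairs; every non-trans pair is cis.
The distinct arrangements are (3 in all): CN mer, SCN trans; CN fac, SCN cis; CN mer, SCN cis.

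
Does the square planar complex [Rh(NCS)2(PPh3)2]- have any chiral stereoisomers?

A square has two trans pairs of vertices; adjacent vertices are cis.
The distinct arrangements are (2 in all): NCS cis; NCS trans.
Each arrangement has an internal mirror plane or centre of symmetry, so none is chiral.

no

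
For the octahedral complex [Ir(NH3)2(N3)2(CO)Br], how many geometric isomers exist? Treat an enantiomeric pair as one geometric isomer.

6

The six octahedral sites form three mutually perpendicular trans pairs.
The distinct arrangements are (6 in all): NH3 trans, N3 trans; NH3 cis, N3 cis (3 arrangements, 2 chiral); NH3 trans, N3 cis; NH3 cis, N3 trans.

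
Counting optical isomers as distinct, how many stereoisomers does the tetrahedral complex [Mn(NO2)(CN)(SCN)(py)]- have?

2

In a tetrahedral complex all four positions are equivalent and every pair of ligands is adjacent — there is no cis/trans distinction.
Only one geometric arrangement is possible; it has no improper symmetry element, so it exists as a pair of enantiomers (2 stereoisomers).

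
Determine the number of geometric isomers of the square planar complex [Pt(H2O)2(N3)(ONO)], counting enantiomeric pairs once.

2

The distinct arrangements are (2 in all): H2O cis; H2O trans.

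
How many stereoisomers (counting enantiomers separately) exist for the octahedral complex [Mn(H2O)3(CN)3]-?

2

The six octahedral sites form three mutually perpendicular trans pairs.
Working through the distinct placements yields 2 geometric isomers: H2O mer; H2O fac.
Each arrangement has an internal mirror plane or centre of symmetry, so none is chiral.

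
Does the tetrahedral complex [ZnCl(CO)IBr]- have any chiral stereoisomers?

Only one geometric arrangement is possible; it has no improper symmetry element, so it exists as a pair of enantiomers (2 stereoisomers).

yes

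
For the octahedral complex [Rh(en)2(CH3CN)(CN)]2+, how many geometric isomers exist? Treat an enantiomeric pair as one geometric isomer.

2

An octahedron has six vertices in three trans pairs; every non-trans pair is cis.
Each en is bidentate and must span two cis positions.
There are 2 geometric isomers: CH3CN and CN mutually trans; CH3CN and CN mutually cis (chiral).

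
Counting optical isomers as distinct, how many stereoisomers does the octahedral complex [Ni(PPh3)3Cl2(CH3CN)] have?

In an octahedral complex each vertex has one trans partner and four cis neighbours.
Working through the distinct placements yields 3 geometric isomers: PPh3 mer, Cl cis; PPh3 mer, Cl trans; PPh3 fac, Cl cis.
Each arrangement has an internal mirror plane or centre of symmetry, so none is chiral.

3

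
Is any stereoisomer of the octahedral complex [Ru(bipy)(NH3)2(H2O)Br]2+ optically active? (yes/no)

yes

In an octahedral complex each vertex has one trans partner and four cis neighbours.
Each bipy is bidentate and must span two cis positions.
Working through the distinct placements yields 4 geometric isomers: NH3 cis (3 arrangements, 2 chiral); NH3 trans.
Of these, 2 lack any improper symmetry element and so occur as enantiomeric pairs, giving 4 + 2 = 6 stereoisomers in total.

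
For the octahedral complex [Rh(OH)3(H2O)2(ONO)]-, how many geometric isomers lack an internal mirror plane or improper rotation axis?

In an octahedral complex each vertex has one trans partner and four cis neighbours.
Systematic placement gives 3 geometric isomers: OH mer, H2O trans; OH fac, H2O cis; OH mer, H2O cis.
Each arrangement has an internal mirror plane or centre of symmetry, so none is chiral.

0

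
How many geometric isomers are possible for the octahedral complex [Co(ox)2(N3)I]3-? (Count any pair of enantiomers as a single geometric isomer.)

2

An octahedron has six vertices in three trans pairs; every non-trans pair is cis.
Each ox is bidentate and must span two cis positions.
Working through the distinct placements yields 2 geometric isomers: N3 and I mutually trans; N3 and I mutually cis (chiral).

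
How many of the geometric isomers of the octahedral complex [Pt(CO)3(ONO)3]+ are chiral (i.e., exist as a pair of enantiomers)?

0

An octahedron has six vertices in three trans pairs; every non-trans pair is cis.
There are 2 geometric isomers: CO mer; CO fac.
Each arrangement has an internal mirror plane or centre of symmetry, so none is chiral.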